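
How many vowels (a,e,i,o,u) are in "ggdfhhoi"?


Input: ggdfhhoi
Checking each character:
  'g' at position 0: consonant
  'g' at position 1: consonant
  'd' at position 2: consonant
  'f' at position 3: consonant
  'h' at position 4: consonant
  'h' at position 5: consonant
  'o' at position 6: vowel (running total: 1)
  'i' at position 7: vowel (running total: 2)
Total vowels: 2

2


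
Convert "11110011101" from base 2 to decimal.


Input: "11110011101" in base 2
Positional expansion:
  Digit '1' (value 1) x 2^10 = 1024
  Digit '1' (value 1) x 2^9 = 512
  Digit '1' (value 1) x 2^8 = 256
  Digit '1' (value 1) x 2^7 = 128
  Digit '0' (value 0) x 2^6 = 0
  Digit '0' (value 0) x 2^5 = 0
  Digit '1' (value 1) x 2^4 = 16
  Digit '1' (value 1) x 2^3 = 8
  Digit '1' (value 1) x 2^2 = 4
  Digit '0' (value 0) x 2^1 = 0
  Digit '1' (value 1) x 2^0 = 1
Sum = 1949

1949


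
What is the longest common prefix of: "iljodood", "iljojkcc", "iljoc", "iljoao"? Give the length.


Words: iljodood, iljojkcc, iljoc, iljoao
  Position 0: all 'i' => match
  Position 1: all 'l' => match
  Position 2: all 'j' => match
  Position 3: all 'o' => match
  Position 4: ('d', 'j', 'c', 'a') => mismatch, stop
LCP = "iljo" (length 4)

4


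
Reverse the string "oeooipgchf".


Input: oeooipgchf
Reading characters right to left:
  Position 9: 'f'
  Position 8: 'h'
  Position 7: 'c'
  Position 6: 'g'
  Position 5: 'p'
  Position 4: 'i'
  Position 3: 'o'
  Position 2: 'o'
  Position 1: 'e'
  Position 0: 'o'
Reversed: fhcgpiooeo

fhcgpiooeo


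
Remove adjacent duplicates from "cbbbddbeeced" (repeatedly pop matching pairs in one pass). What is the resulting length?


Input: cbbbddbeeced
Stack-based adjacent duplicate removal:
  Read 'c': push. Stack: c
  Read 'b': push. Stack: cb
  Read 'b': matches stack top 'b' => pop. Stack: c
  Read 'b': push. Stack: cb
  Read 'd': push. Stack: cbd
  Read 'd': matches stack top 'd' => pop. Stack: cb
  Read 'b': matches stack top 'b' => pop. Stack: c
  Read 'e': push. Stack: ce
  Read 'e': matches stack top 'e' => pop. Stack: c
  Read 'c': matches stack top 'c' => pop. Stack: (empty)
  Read 'e': push. Stack: e
  Read 'd': push. Stack: ed
Final stack: "ed" (length 2)

2


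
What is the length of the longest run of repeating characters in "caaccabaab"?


Input: "caaccabaab"
Scanning for longest run:
  Position 1 ('a'): new char, reset run to 1
  Position 2 ('a'): continues run of 'a', length=2
  Position 3 ('c'): new char, reset run to 1
  Position 4 ('c'): continues run of 'c', length=2
  Position 5 ('a'): new char, reset run to 1
  Position 6 ('b'): new char, reset run to 1
  Position 7 ('a'): new char, reset run to 1
  Position 8 ('a'): continues run of 'a', length=2
  Position 9 ('b'): new char, reset run to 1
Longest run: 'a' with length 2

2


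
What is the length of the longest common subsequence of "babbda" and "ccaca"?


LCS of "babbda" and "ccaca"
DP table:
           c    c    a    c    a
      0    0    0    0    0    0
  b   0    0    0    0    0    0
  a   0    0    0    1    1    1
  b   0    0    0    1    1    1
  b   0    0    0    1    1    1
  d   0    0    0    1    1    1
  a   0    0    0    1    1    2
LCS length = dp[6][5] = 2

2


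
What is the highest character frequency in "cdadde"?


Input: cdadde
Character counts:
  'a': 1
  'c': 1
  'd': 3
  'e': 1
Maximum frequency: 3

3


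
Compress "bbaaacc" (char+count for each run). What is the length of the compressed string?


Input: bbaaacc
Runs:
  'b' x 2 => "b2"
  'a' x 3 => "a3"
  'c' x 2 => "c2"
Compressed: "b2a3c2"
Compressed length: 6

6


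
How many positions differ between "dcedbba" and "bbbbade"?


Comparing "dcedbba" and "bbbbade" position by position:
  Position 0: 'd' vs 'b' => DIFFER
  Position 1: 'c' vs 'b' => DIFFER
  Position 2: 'e' vs 'b' => DIFFER
  Position 3: 'd' vs 'b' => DIFFER
  Position 4: 'b' vs 'a' => DIFFER
  Position 5: 'b' vs 'd' => DIFFER
  Position 6: 'a' vs 'e' => DIFFER
Positions that differ: 7

7


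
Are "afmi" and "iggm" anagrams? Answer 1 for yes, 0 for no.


Strings: "afmi", "iggm"
Sorted first:  afim
Sorted second: ggim
Differ at position 0: 'a' vs 'g' => not anagrams

0


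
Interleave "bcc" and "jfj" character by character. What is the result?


Interleaving "bcc" and "jfj":
  Position 0: 'b' from first, 'j' from second => "bj"
  Position 1: 'c' from first, 'f' from second => "cf"
  Position 2: 'c' from first, 'j' from second => "cj"
Result: bjcfcj

bjcfcj


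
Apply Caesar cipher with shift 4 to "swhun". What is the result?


Caesar cipher: shift "swhun" by 4
  's' (pos 18) + 4 = pos 22 = 'w'
  'w' (pos 22) + 4 = pos 0 = 'a'
  'h' (pos 7) + 4 = pos 11 = 'l'
  'u' (pos 20) + 4 = pos 24 = 'y'
  'n' (pos 13) + 4 = pos 17 = 'r'
Result: walyr

walyr


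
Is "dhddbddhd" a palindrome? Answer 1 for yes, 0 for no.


Input: dhddbddhd
Reversed: dhddbddhd
  Compare pos 0 ('d') with pos 8 ('d'): match
  Compare pos 1 ('h') with pos 7 ('h'): match
  Compare pos 2 ('d') with pos 6 ('d'): match
  Compare pos 3 ('d') with pos 5 ('d'): match
Result: palindrome

1


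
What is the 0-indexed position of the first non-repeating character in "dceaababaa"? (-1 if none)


Input: dceaababaa
Character frequencies:
  'a': 5
  'b': 2
  'c': 1
  'd': 1
  'e': 1
Scanning left to right for freq == 1:
  Position 0 ('d'): unique! => answer = 0

0


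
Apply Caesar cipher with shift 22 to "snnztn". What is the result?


Caesar cipher: shift "snnztn" by 22
  's' (pos 18) + 22 = pos 14 = 'o'
  'n' (pos 13) + 22 = pos 9 = 'j'
  'n' (pos 13) + 22 = pos 9 = 'j'
  'z' (pos 25) + 22 = pos 21 = 'v'
  't' (pos 19) + 22 = pos 15 = 'p'
  'n' (pos 13) + 22 = pos 9 = 'j'
Result: ojjvpj

ojjvpj


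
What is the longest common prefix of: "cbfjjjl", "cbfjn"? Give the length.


Words: cbfjjjl, cbfjn
  Position 0: all 'c' => match
  Position 1: all 'b' => match
  Position 2: all 'f' => match
  Position 3: all 'j' => match
  Position 4: ('j', 'n') => mismatch, stop
LCP = "cbfj" (length 4)

4


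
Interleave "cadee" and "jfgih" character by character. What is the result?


Interleaving "cadee" and "jfgih":
  Position 0: 'c' from first, 'j' from second => "cj"
  Position 1: 'a' from first, 'f' from second => "af"
  Position 2: 'd' from first, 'g' from second => "dg"
  Position 3: 'e' from first, 'i' from second => "ei"
  Position 4: 'e' from first, 'h' from second => "eh"
Result: cjafdgeieh

cjafdgeieh


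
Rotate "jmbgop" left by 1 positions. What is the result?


Input: "jmbgop", rotate left by 1
First 1 characters: "j"
Remaining characters: "mbgop"
Concatenate remaining + first: "mbgop" + "j" = "mbgopj"

mbgopj


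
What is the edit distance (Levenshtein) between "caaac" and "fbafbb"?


Computing edit distance: "caaac" -> "fbafbb"
DP table:
           f    b    a    f    b    b
      0    1    2    3    4    5    6
  c   1    1    2    3    4    5    6
  a   2    2    2    2    3    4    5
  a   3    3    3    2    3    4    5
  a   4    4    4    3    3    4    5
  c   5    5    5    4    4    4    5
Edit distance = dp[5][6] = 5

5


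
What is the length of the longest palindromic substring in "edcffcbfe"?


Input: "edcffcbfe"
Checking substrings for palindromes:
  [2:6] "cffc" (len 4) => palindrome
  [3:5] "ff" (len 2) => palindrome
Longest palindromic substring: "cffc" with length 4

4


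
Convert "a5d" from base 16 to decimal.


Input: "a5d" in base 16
Positional expansion:
  Digit 'a' (value 10) x 16^2 = 2560
  Digit '5' (value 5) x 16^1 = 80
  Digit 'd' (value 13) x 16^0 = 13
Sum = 2653

2653


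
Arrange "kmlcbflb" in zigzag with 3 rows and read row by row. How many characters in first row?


Zigzag "kmlcbflb" into 3 rows:
Placing characters:
  'k' => row 0
  'm' => row 1
  'l' => row 2
  'c' => row 1
  'b' => row 0
  'f' => row 1
  'l' => row 2
  'b' => row 1
Rows:
  Row 0: "kb"
  Row 1: "mcfb"
  Row 2: "ll"
First row length: 2

2


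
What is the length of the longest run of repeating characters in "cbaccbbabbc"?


Input: "cbaccbbabbc"
Scanning for longest run:
  Position 1 ('b'): new char, reset run to 1
  Position 2 ('a'): new char, reset run to 1
  Position 3 ('c'): new char, reset run to 1
  Position 4 ('c'): continues run of 'c', length=2
  Position 5 ('b'): new char, reset run to 1
  Position 6 ('b'): continues run of 'b', length=2
  Position 7 ('a'): new char, reset run to 1
  Position 8 ('b'): new char, reset run to 1
  Position 9 ('b'): continues run of 'b', length=2
  Position 10 ('c'): new char, reset run to 1
Longest run: 'c' with length 2

2


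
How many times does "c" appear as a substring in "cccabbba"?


Searching for "c" in "cccabbba"
Scanning each position:
  Position 0: "c" => MATCH
  Position 1: "c" => MATCH
  Position 2: "c" => MATCH
  Position 3: "a" => no
  Position 4: "b" => no
  Position 5: "b" => no
  Position 6: "b" => no
  Position 7: "a" => no
Total occurrences: 3

3


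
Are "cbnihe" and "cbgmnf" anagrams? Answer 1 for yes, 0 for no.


Strings: "cbnihe", "cbgmnf"
Sorted first:  bcehin
Sorted second: bcfgmn
Differ at position 2: 'e' vs 'f' => not anagrams

0


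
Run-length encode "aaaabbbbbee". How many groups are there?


Input: aaaabbbbbee
Scanning for consecutive runs:
  Group 1: 'a' x 4 (positions 0-3)
  Group 2: 'b' x 5 (positions 4-8)
  Group 3: 'e' x 2 (positions 9-10)
Total groups: 3

3


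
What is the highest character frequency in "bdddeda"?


Input: bdddeda
Character counts:
  'a': 1
  'b': 1
  'd': 4
  'e': 1
Maximum frequency: 4

4


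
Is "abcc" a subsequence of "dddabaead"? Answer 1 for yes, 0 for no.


Check if "abcc" is a subsequence of "dddabaead"
Greedy scan:
  Position 0 ('d'): no match needed
  Position 1 ('d'): no match needed
  Position 2 ('d'): no match needed
  Position 3 ('a'): matches sub[0] = 'a'
  Position 4 ('b'): matches sub[1] = 'b'
  Position 5 ('a'): no match needed
  Position 6 ('e'): no match needed
  Position 7 ('a'): no match needed
  Position 8 ('d'): no match needed
Only matched 2/4 characters => not a subsequence

0


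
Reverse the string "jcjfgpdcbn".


Input: jcjfgpdcbn
Reading characters right to left:
  Position 9: 'n'
  Position 8: 'b'
  Position 7: 'c'
  Position 6: 'd'
  Position 5: 'p'
  Position 4: 'g'
  Position 3: 'f'
  Position 2: 'j'
  Position 1: 'c'
  Position 0: 'j'
Reversed: nbcdpgfjcj

nbcdpgfjcj


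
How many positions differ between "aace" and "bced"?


Comparing "aace" and "bced" position by position:
  Position 0: 'a' vs 'b' => DIFFER
  Position 1: 'a' vs 'c' => DIFFER
  Position 2: 'c' vs 'e' => DIFFER
  Position 3: 'e' vs 'd' => DIFFER
Positions that differ: 4

4


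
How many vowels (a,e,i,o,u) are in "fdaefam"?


Input: fdaefam
Checking each character:
  'f' at position 0: consonant
  'd' at position 1: consonant
  'a' at position 2: vowel (running total: 1)
  'e' at position 3: vowel (running total: 2)
  'f' at position 4: consonant
  'a' at position 5: vowel (running total: 3)
  'm' at position 6: consonant
Total vowels: 3

3


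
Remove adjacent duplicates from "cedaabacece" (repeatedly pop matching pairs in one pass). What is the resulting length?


Input: cedaabacece
Stack-based adjacent duplicate removal:
  Read 'c': push. Stack: c
  Read 'e': push. Stack: ce
  Read 'd': push. Stack: ced
  Read 'a': push. Stack: ceda
  Read 'a': matches stack top 'a' => pop. Stack: ced
  Read 'b': push. Stack: cedb
  Read 'a': push. Stack: cedba
  Read 'c': push. Stack: cedbac
  Read 'e': push. Stack: cedbace
  Read 'c': push. Stack: cedbacec
  Read 'e': push. Stack: cedbacece
Final stack: "cedbacece" (length 9)

9


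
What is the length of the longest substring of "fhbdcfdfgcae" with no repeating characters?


Input: "fhbdcfdfgcae"
Sliding window (track last position of each char):
  Position 0 ('f'): window [0,0] length 1 -- new best
  Position 1 ('h'): window [0,1] length 2 -- new best
  Position 2 ('b'): window [0,2] length 3 -- new best
  Position 3 ('d'): window [0,3] length 4 -- new best
  Position 4 ('c'): window [0,4] length 5 -- new best
  Position 5 ('f'): repeat (last at 0), move window start to 1
  Position 5 ('f'): window [1,5] length 5
  Position 6 ('d'): repeat (last at 3), move window start to 4
  Position 6 ('d'): window [4,6] length 3
  Position 7 ('f'): repeat (last at 5), move window start to 6
  Position 7 ('f'): window [6,7] length 2
  Position 8 ('g'): window [6,8] length 3
  Position 9 ('c'): window [6,9] length 4
  Position 10 ('a'): window [6,10] length 5
  Position 11 ('e'): window [6,11] length 6 -- new best
Longest substring with no repeats: "dfgcae" with length 6

6


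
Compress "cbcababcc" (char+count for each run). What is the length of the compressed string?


Input: cbcababcc
Runs:
  'c' x 1 => "c1"
  'b' x 1 => "b1"
  'c' x 1 => "c1"
  'a' x 1 => "a1"
  'b' x 1 => "b1"
  'a' x 1 => "a1"
  'b' x 1 => "b1"
  'c' x 2 => "c2"
Compressed: "c1b1c1a1b1a1b1c2"
Compressed length: 16

16


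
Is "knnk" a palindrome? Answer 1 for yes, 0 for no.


Input: knnk
Reversed: knnk
  Compare pos 0 ('k') with pos 3 ('k'): match
  Compare pos 1 ('n') with pos 2 ('n'): match
Result: palindrome

1


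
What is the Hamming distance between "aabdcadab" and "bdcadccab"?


Comparing "aabdcadab" and "bdcadccab" position by position:
  Position 0: 'a' vs 'b' => differ
  Position 1: 'a' vs 'd' => differ
  Position 2: 'b' vs 'c' => differ
  Position 3: 'd' vs 'a' => differ
  Position 4: 'c' vs 'd' => differ
  Position 5: 'a' vs 'c' => differ
  Position 6: 'd' vs 'c' => differ
  Position 7: 'a' vs 'a' => same
  Position 8: 'b' vs 'b' => same
Total differences (Hamming distance): 7

7


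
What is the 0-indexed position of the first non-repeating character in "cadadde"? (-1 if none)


Input: cadadde
Character frequencies:
  'a': 2
  'c': 1
  'd': 3
  'e': 1
Scanning left to right for freq == 1:
  Position 0 ('c'): unique! => answer = 0

0


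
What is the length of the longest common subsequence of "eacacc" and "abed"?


LCS of "eacacc" and "abed"
DP table:
           a    b    e    d
      0    0    0    0    0
  e   0    0    0    1    1
  a   0    1    1    1    1
  c   0    1    1    1    1
  a   0    1    1    1    1
  c   0    1    1    1    1
  c   0    1    1    1    1
LCS length = dp[6][4] = 1

1


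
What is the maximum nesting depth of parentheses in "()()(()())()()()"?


Input: "()()(()())()()()"
Tracking depth:
  Position 0 '(': depth becomes 1
  Position 1 ')': depth becomes 0
  Position 2 '(': depth becomes 1
  Position 3 ')': depth becomes 0
  Position 4 '(': depth becomes 1
  Position 5 '(': depth becomes 2
  Position 6 ')': depth becomes 1
  Position 7 '(': depth becomes 2
  Position 8 ')': depth becomes 1
  Position 9 ')': depth becomes 0
  Position 10 '(': depth becomes 1
  Position 11 ')': depth becomes 0
  Position 12 '(': depth becomes 1
  Position 13 ')': depth becomes 0
  Position 14 '(': depth becomes 1
  Position 15 ')': depth becomes 0
Maximum depth reached: 2

2


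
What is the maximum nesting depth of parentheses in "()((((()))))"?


Input: "()((((()))))"
Tracking depth:
  Position 0 '(': depth becomes 1
  Position 1 ')': depth becomes 0
  Position 2 '(': depth becomes 1
  Position 3 '(': depth becomes 2
  Position 4 '(': depth becomes 3
  Position 5 '(': depth becomes 4
  Position 6 '(': depth becomes 5
  Position 7 ')': depth becomes 4
  Position 8 ')': depth becomes 3
  Position 9 ')': depth becomes 2
  Position 10 ')': depth becomes 1
  Position 11 ')': depth becomes 0
Maximum depth reached: 5

5


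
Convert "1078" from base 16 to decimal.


Input: "1078" in base 16
Positional expansion:
  Digit '1' (value 1) x 16^3 = 4096
  Digit '0' (value 0) x 16^2 = 0
  Digit '7' (value 7) x 16^1 = 112
  Digit '8' (value 8) x 16^0 = 8
Sum = 4216

4216


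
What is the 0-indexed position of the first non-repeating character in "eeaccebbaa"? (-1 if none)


Input: eeaccebbaa
Character frequencies:
  'a': 3
  'b': 2
  'c': 2
  'e': 3
Scanning left to right for freq == 1:
  Position 0 ('e'): freq=3, skip
  Position 1 ('e'): freq=3, skip
  Position 2 ('a'): freq=3, skip
  Position 3 ('c'): freq=2, skip
  Position 4 ('c'): freq=2, skip
  Position 5 ('e'): freq=3, skip
  Position 6 ('b'): freq=2, skip
  Position 7 ('b'): freq=2, skip
  Position 8 ('a'): freq=3, skip
  Position 9 ('a'): freq=3, skip
  No unique character found => answer = -1

-1


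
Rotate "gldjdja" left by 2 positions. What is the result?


Input: "gldjdja", rotate left by 2
First 2 characters: "gl"
Remaining characters: "djdja"
Concatenate remaining + first: "djdja" + "gl" = "djdjagl"

djdjagl


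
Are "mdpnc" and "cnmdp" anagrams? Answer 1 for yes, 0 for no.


Strings: "mdpnc", "cnmdp"
Sorted first:  cdmnp
Sorted second: cdmnp
Sorted forms match => anagrams

1


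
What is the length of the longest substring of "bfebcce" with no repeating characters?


Input: "bfebcce"
Sliding window (track last position of each char):
  Position 0 ('b'): window [0,0] length 1 -- new best
  Position 1 ('f'): window [0,1] length 2 -- new best
  Position 2 ('e'): window [0,2] length 3 -- new best
  Position 3 ('b'): repeat (last at 0), move window start to 1
  Position 3 ('b'): window [1,3] length 3
  Position 4 ('c'): window [1,4] length 4 -- new best
  Position 5 ('c'): repeat (last at 4), move window start to 5
  Position 5 ('c'): window [5,5] length 1
  Position 6 ('e'): window [5,6] length 2
Longest substring with no repeats: "febc" with length 4

4


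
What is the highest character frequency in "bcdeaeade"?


Input: bcdeaeade
Character counts:
  'a': 2
  'b': 1
  'c': 1
  'd': 2
  'e': 3
Maximum frequency: 3

3


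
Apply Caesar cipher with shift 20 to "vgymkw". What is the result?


Caesar cipher: shift "vgymkw" by 20
  'v' (pos 21) + 20 = pos 15 = 'p'
  'g' (pos 6) + 20 = pos 0 = 'a'
  'y' (pos 24) + 20 = pos 18 = 's'
  'm' (pos 12) + 20 = pos 6 = 'g'
  'k' (pos 10) + 20 = pos 4 = 'e'
  'w' (pos 22) + 20 = pos 16 = 'q'
Result: pasgeq

pasgeq


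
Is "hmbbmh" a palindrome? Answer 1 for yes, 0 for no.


Input: hmbbmh
Reversed: hmbbmh
  Compare pos 0 ('h') with pos 5 ('h'): match
  Compare pos 1 ('m') with pos 4 ('m'): match
  Compare pos 2 ('b') with pos 3 ('b'): match
Result: palindrome

1


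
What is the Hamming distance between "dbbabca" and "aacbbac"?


Comparing "dbbabca" and "aacbbac" position by position:
  Position 0: 'd' vs 'a' => differ
  Position 1: 'b' vs 'a' => differ
  Position 2: 'b' vs 'c' => differ
  Position 3: 'a' vs 'b' => differ
  Position 4: 'b' vs 'b' => same
  Position 5: 'c' vs 'a' => differ
  Position 6: 'a' vs 'c' => differ
Total differences (Hamming distance): 6

6


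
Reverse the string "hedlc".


Input: hedlc
Reading characters right to left:
  Position 4: 'c'
  Position 3: 'l'
  Position 2: 'd'
  Position 1: 'e'
  Position 0: 'h'
Reversed: cldeh

cldeh


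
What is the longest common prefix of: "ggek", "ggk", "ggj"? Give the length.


Words: ggek, ggk, ggj
  Position 0: all 'g' => match
  Position 1: all 'g' => match
  Position 2: ('e', 'k', 'j') => mismatch, stop
LCP = "gg" (length 2)

2


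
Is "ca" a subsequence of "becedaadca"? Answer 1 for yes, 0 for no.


Check if "ca" is a subsequence of "becedaadca"
Greedy scan:
  Position 0 ('b'): no match needed
  Position 1 ('e'): no match needed
  Position 2 ('c'): matches sub[0] = 'c'
  Position 3 ('e'): no match needed
  Position 4 ('d'): no match needed
  Position 5 ('a'): matches sub[1] = 'a'
  Position 6 ('a'): no match needed
  Position 7 ('d'): no match needed
  Position 8 ('c'): no match needed
  Position 9 ('a'): no match needed
All 2 characters matched => is a subsequence

1


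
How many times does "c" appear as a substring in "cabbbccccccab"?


Searching for "c" in "cabbbccccccab"
Scanning each position:
  Position 0: "c" => MATCH
  Position 1: "a" => no
  Position 2: "b" => no
  Position 3: "b" => no
  Position 4: "b" => no
  Position 5: "c" => MATCH
  Position 6: "c" => MATCH
  Position 7: "c" => MATCH
  Position 8: "c" => MATCH
  Position 9: "c" => MATCH
  Position 10: "c" => MATCH
  Position 11: "a" => no
  Position 12: "b" => no
Total occurrences: 7

7


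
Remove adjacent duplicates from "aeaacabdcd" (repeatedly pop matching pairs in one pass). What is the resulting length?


Input: aeaacabdcd
Stack-based adjacent duplicate removal:
  Read 'a': push. Stack: a
  Read 'e': push. Stack: ae
  Read 'a': push. Stack: aea
  Read 'a': matches stack top 'a' => pop. Stack: ae
  Read 'c': push. Stack: aec
  Read 'a': push. Stack: aeca
  Read 'b': push. Stack: aecab
  Read 'd': push. Stack: aecabd
  Read 'c': push. Stack: aecabdc
  Read 'd': push. Stack: aecabdcd
Final stack: "aecabdcd" (length 8)

8


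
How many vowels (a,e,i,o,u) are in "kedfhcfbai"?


Input: kedfhcfbai
Checking each character:
  'k' at position 0: consonant
  'e' at position 1: vowel (running total: 1)
  'd' at position 2: consonant
  'f' at position 3: consonant
  'h' at position 4: consonant
  'c' at position 5: consonant
  'f' at position 6: consonant
  'b' at position 7: consonant
  'a' at position 8: vowel (running total: 2)
  'i' at position 9: vowel (running total: 3)
Total vowels: 3

3


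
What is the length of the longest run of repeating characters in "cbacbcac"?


Input: "cbacbcac"
Scanning for longest run:
  Position 1 ('b'): new char, reset run to 1
  Position 2 ('a'): new char, reset run to 1
  Position 3 ('c'): new char, reset run to 1
  Position 4 ('b'): new char, reset run to 1
  Position 5 ('c'): new char, reset run to 1
  Position 6 ('a'): new char, reset run to 1
  Position 7 ('c'): new char, reset run to 1
Longest run: 'c' with length 1

1


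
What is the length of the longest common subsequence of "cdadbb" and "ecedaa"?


LCS of "cdadbb" and "ecedaa"
DP table:
           e    c    e    d    a    a
      0    0    0    0    0    0    0
  c   0    0    1    1    1    1    1
  d   0    0    1    1    2    2    2
  a   0    0    1    1    2    3    3
  d   0    0    1    1    2    3    3
  b   0    0    1    1    2    3    3
  b   0    0    1    1    2    3    3
LCS length = dp[6][6] = 3

3


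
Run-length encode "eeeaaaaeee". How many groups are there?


Input: eeeaaaaeee
Scanning for consecutive runs:
  Group 1: 'e' x 3 (positions 0-2)
  Group 2: 'a' x 4 (positions 3-6)
  Group 3: 'e' x 3 (positions 7-9)
Total groups: 3

3


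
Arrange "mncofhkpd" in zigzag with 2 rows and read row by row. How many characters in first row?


Zigzag "mncofhkpd" into 2 rows:
Placing characters:
  'm' => row 0
  'n' => row 1
  'c' => row 0
  'o' => row 1
  'f' => row 0
  'h' => row 1
  'k' => row 0
  'p' => row 1
  'd' => row 0
Rows:
  Row 0: "mcfkd"
  Row 1: "nohp"
First row length: 5

5


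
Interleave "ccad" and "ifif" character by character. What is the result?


Interleaving "ccad" and "ifif":
  Position 0: 'c' from first, 'i' from second => "ci"
  Position 1: 'c' from first, 'f' from second => "cf"
  Position 2: 'a' from first, 'i' from second => "ai"
  Position 3: 'd' from first, 'f' from second => "df"
Result: cicfaidf

cicfaidf


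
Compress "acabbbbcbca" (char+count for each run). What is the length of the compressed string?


Input: acabbbbcbca
Runs:
  'a' x 1 => "a1"
  'c' x 1 => "c1"
  'a' x 1 => "a1"
  'b' x 4 => "b4"
  'c' x 1 => "c1"
  'b' x 1 => "b1"
  'c' x 1 => "c1"
  'a' x 1 => "a1"
Compressed: "a1c1a1b4c1b1c1a1"
Compressed length: 16

16


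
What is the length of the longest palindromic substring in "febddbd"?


Input: "febddbd"
Checking substrings for palindromes:
  [2:6] "bddb" (len 4) => palindrome
  [4:7] "dbd" (len 3) => palindrome
  [3:5] "dd" (len 2) => palindrome
Longest palindromic substring: "bddb" with length 4

4


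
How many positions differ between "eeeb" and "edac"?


Comparing "eeeb" and "edac" position by position:
  Position 0: 'e' vs 'e' => same
  Position 1: 'e' vs 'd' => DIFFER
  Position 2: 'e' vs 'a' => DIFFER
  Position 3: 'b' vs 'c' => DIFFER
Positions that differ: 3

3


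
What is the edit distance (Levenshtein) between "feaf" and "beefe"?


Computing edit distance: "feaf" -> "beefe"
DP table:
           b    e    e    f    e
      0    1    2    3    4    5
  f   1    1    2    3    3    4
  e   2    2    1    2    3    3
  a   3    3    2    2    3    4
  f   4    4    3    3    2    3
Edit distance = dp[4][5] = 3

3


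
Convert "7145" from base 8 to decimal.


Input: "7145" in base 8
Positional expansion:
  Digit '7' (value 7) x 8^3 = 3584
  Digit '1' (value 1) x 8^2 = 64
  Digit '4' (value 4) x 8^1 = 32
  Digit '5' (value 5) x 8^0 = 5
Sum = 3685

3685


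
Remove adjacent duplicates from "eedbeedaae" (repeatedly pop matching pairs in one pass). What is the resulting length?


Input: eedbeedaae
Stack-based adjacent duplicate removal:
  Read 'e': push. Stack: e
  Read 'e': matches stack top 'e' => pop. Stack: (empty)
  Read 'd': push. Stack: d
  Read 'b': push. Stack: db
  Read 'e': push. Stack: dbe
  Read 'e': matches stack top 'e' => pop. Stack: db
  Read 'd': push. Stack: dbd
  Read 'a': push. Stack: dbda
  Read 'a': matches stack top 'a' => pop. Stack: dbd
  Read 'e': push. Stack: dbde
Final stack: "dbde" (length 4)

4


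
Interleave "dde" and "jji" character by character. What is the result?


Interleaving "dde" and "jji":
  Position 0: 'd' from first, 'j' from second => "dj"
  Position 1: 'd' from first, 'j' from second => "dj"
  Position 2: 'e' from first, 'i' from second => "ei"
Result: djdjei

djdjei


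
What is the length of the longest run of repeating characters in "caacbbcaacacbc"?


Input: "caacbbcaacacbc"
Scanning for longest run:
  Position 1 ('a'): new char, reset run to 1
  Position 2 ('a'): continues run of 'a', length=2
  Position 3 ('c'): new char, reset run to 1
  Position 4 ('b'): new char, reset run to 1
  Position 5 ('b'): continues run of 'b', length=2
  Position 6 ('c'): new char, reset run to 1
  Position 7 ('a'): new char, reset run to 1
  Position 8 ('a'): continues run of 'a', length=2
  Position 9 ('c'): new char, reset run to 1
  Position 10 ('a'): new char, reset run to 1
  Position 11 ('c'): new char, reset run to 1
  Position 12 ('b'): new char, reset run to 1
  Position 13 ('c'): new char, reset run to 1
Longest run: 'a' with length 2

2


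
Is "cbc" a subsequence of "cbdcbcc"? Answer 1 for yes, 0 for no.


Check if "cbc" is a subsequence of "cbdcbcc"
Greedy scan:
  Position 0 ('c'): matches sub[0] = 'c'
  Position 1 ('b'): matches sub[1] = 'b'
  Position 2 ('d'): no match needed
  Position 3 ('c'): matches sub[2] = 'c'
  Position 4 ('b'): no match needed
  Position 5 ('c'): no match needed
  Position 6 ('c'): no match needed
All 3 characters matched => is a subsequence

1


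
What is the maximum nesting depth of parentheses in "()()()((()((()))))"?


Input: "()()()((()((()))))"
Tracking depth:
  Position 0 '(': depth becomes 1
  Position 1 ')': depth becomes 0
  Position 2 '(': depth becomes 1
  Position 3 ')': depth becomes 0
  Position 4 '(': depth becomes 1
  Position 5 ')': depth becomes 0
  Position 6 '(': depth becomes 1
  Position 7 '(': depth becomes 2
  Position 8 '(': depth becomes 3
  Position 9 ')': depth becomes 2
  Position 10 '(': depth becomes 3
  Position 11 '(': depth becomes 4
  Position 12 '(': depth becomes 5
  Position 13 ')': depth becomes 4
  Position 14 ')': depth becomes 3
  Position 15 ')': depth becomes 2
  Position 16 ')': depth becomes 1
  Position 17 ')': depth becomes 0
Maximum depth reached: 5

5


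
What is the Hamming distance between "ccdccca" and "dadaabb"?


Comparing "ccdccca" and "dadaabb" position by position:
  Position 0: 'c' vs 'd' => differ
  Position 1: 'c' vs 'a' => differ
  Position 2: 'd' vs 'd' => same
  Position 3: 'c' vs 'a' => differ
  Position 4: 'c' vs 'a' => differ
  Position 5: 'c' vs 'b' => differ
  Position 6: 'a' vs 'b' => differ
Total differences (Hamming distance): 6

6


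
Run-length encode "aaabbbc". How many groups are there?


Input: aaabbbc
Scanning for consecutive runs:
  Group 1: 'a' x 3 (positions 0-2)
  Group 2: 'b' x 3 (positions 3-5)
  Group 3: 'c' x 1 (positions 6-6)
Total groups: 3

3


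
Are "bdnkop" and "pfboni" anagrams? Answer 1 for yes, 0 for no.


Strings: "bdnkop", "pfboni"
Sorted first:  bdknop
Sorted second: bfinop
Differ at position 1: 'd' vs 'f' => not anagrams

0


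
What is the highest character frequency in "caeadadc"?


Input: caeadadc
Character counts:
  'a': 3
  'c': 2
  'd': 2
  'e': 1
Maximum frequency: 3

3


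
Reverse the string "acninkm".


Input: acninkm
Reading characters right to left:
  Position 6: 'm'
  Position 5: 'k'
  Position 4: 'n'
  Position 3: 'i'
  Position 2: 'n'
  Position 1: 'c'
  Position 0: 'a'
Reversed: mkninca

mkninca


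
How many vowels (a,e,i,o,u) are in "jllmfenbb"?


Input: jllmfenbb
Checking each character:
  'j' at position 0: consonant
  'l' at position 1: consonant
  'l' at position 2: consonant
  'm' at position 3: consonant
  'f' at position 4: consonant
  'e' at position 5: vowel (running total: 1)
  'n' at position 6: consonant
  'b' at position 7: consonant
  'b' at position 8: consonant
Total vowels: 1

1


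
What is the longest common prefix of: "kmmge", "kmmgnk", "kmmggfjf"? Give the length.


Words: kmmge, kmmgnk, kmmggfjf
  Position 0: all 'k' => match
  Position 1: all 'm' => match
  Position 2: all 'm' => match
  Position 3: all 'g' => match
  Position 4: ('e', 'n', 'g') => mismatch, stop
LCP = "kmmg" (length 4)

4


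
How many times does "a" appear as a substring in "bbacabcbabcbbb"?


Searching for "a" in "bbacabcbabcbbb"
Scanning each position:
  Position 0: "b" => no
  Position 1: "b" => no
  Position 2: "a" => MATCH
  Position 3: "c" => no
  Position 4: "a" => MATCH
  Position 5: "b" => no
  Position 6: "c" => no
  Position 7: "b" => no
  Position 8: "a" => MATCH
  Position 9: "b" => no
  Position 10: "c" => no
  Position 11: "b" => no
  Position 12: "b" => no
  Position 13: "b" => no
Total occurrences: 3

3


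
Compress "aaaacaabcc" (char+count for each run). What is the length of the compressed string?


Input: aaaacaabcc
Runs:
  'a' x 4 => "a4"
  'c' x 1 => "c1"
  'a' x 2 => "a2"
  'b' x 1 => "b1"
  'c' x 2 => "c2"
Compressed: "a4c1a2b1c2"
Compressed length: 10

10


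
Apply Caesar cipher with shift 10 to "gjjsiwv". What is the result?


Caesar cipher: shift "gjjsiwv" by 10
  'g' (pos 6) + 10 = pos 16 = 'q'
  'j' (pos 9) + 10 = pos 19 = 't'
  'j' (pos 9) + 10 = pos 19 = 't'
  's' (pos 18) + 10 = pos 2 = 'c'
  'i' (pos 8) + 10 = pos 18 = 's'
  'w' (pos 22) + 10 = pos 6 = 'g'
  'v' (pos 21) + 10 = pos 5 = 'f'
Result: qttcsgf

qttcsgf


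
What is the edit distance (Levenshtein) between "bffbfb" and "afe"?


Computing edit distance: "bffbfb" -> "afe"
DP table:
           a    f    e
      0    1    2    3
  b   1    1    2    3
  f   2    2    1    2
  f   3    3    2    2
  b   4    4    3    3
  f   5    5    4    4
  b   6    6    5    5
Edit distance = dp[6][3] = 5

5


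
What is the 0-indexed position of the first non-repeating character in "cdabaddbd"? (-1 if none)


Input: cdabaddbd
Character frequencies:
  'a': 2
  'b': 2
  'c': 1
  'd': 4
Scanning left to right for freq == 1:
  Position 0 ('c'): unique! => answer = 0

0


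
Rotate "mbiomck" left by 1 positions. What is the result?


Input: "mbiomck", rotate left by 1
First 1 characters: "m"
Remaining characters: "biomck"
Concatenate remaining + first: "biomck" + "m" = "biomckm"

biomckm


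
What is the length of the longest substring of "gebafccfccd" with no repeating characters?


Input: "gebafccfccd"
Sliding window (track last position of each char):
  Position 0 ('g'): window [0,0] length 1 -- new best
  Position 1 ('e'): window [0,1] length 2 -- new best
  Position 2 ('b'): window [0,2] length 3 -- new best
  Position 3 ('a'): window [0,3] length 4 -- new best
  Position 4 ('f'): window [0,4] length 5 -- new best
  Position 5 ('c'): window [0,5] length 6 -- new best
  Position 6 ('c'): repeat (last at 5), move window start to 6
  Position 6 ('c'): window [6,6] length 1
  Position 7 ('f'): window [6,7] length 2
  Position 8 ('c'): repeat (last at 6), move window start to 7
  Position 8 ('c'): window [7,8] length 2
  Position 9 ('c'): repeat (last at 8), move window start to 9
  Position 9 ('c'): window [9,9] length 1
  Position 10 ('d'): window [9,10] length 2
Longest substring with no repeats: "gebafc" with length 6

6


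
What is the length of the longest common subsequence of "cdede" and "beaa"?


LCS of "cdede" and "beaa"
DP table:
           b    e    a    a
      0    0    0    0    0
  c   0    0    0    0    0
  d   0    0    0    0    0
  e   0    0    1    1    1
  d   0    0    1    1    1
  e   0    0    1    1    1
LCS length = dp[5][4] = 1

1


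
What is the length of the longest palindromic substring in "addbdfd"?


Input: "addbdfd"
Checking substrings for palindromes:
  [2:5] "dbd" (len 3) => palindrome
  [4:7] "dfd" (len 3) => palindrome
  [1:3] "dd" (len 2) => palindrome
Longest palindromic substring: "dbd" with length 3

3


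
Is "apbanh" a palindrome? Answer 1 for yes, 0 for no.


Input: apbanh
Reversed: hnabpa
  Compare pos 0 ('a') with pos 5 ('h'): MISMATCH
  Compare pos 1 ('p') with pos 4 ('n'): MISMATCH
  Compare pos 2 ('b') with pos 3 ('a'): MISMATCH
Result: not a palindrome

0


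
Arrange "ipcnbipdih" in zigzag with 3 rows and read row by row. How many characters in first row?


Zigzag "ipcnbipdih" into 3 rows:
Placing characters:
  'i' => row 0
  'p' => row 1
  'c' => row 2
  'n' => row 1
  'b' => row 0
  'i' => row 1
  'p' => row 2
  'd' => row 1
  'i' => row 0
  'h' => row 1
Rows:
  Row 0: "ibi"
  Row 1: "pnidh"
  Row 2: "cp"
First row length: 3

3


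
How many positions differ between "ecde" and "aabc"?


Comparing "ecde" and "aabc" position by position:
  Position 0: 'e' vs 'a' => DIFFER
  Position 1: 'c' vs 'a' => DIFFER
  Position 2: 'd' vs 'b' => DIFFER
  Position 3: 'e' vs 'c' => DIFFER
Positions that differ: 4

4


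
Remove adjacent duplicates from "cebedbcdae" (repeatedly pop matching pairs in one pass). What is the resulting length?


Input: cebedbcdae
Stack-based adjacent duplicate removal:
  Read 'c': push. Stack: c
  Read 'e': push. Stack: ce
  Read 'b': push. Stack: ceb
  Read 'e': push. Stack: cebe
  Read 'd': push. Stack: cebed
  Read 'b': push. Stack: cebedb
  Read 'c': push. Stack: cebedbc
  Read 'd': push. Stack: cebedbcd
  Read 'a': push. Stack: cebedbcda
  Read 'e': push. Stack: cebedbcdae
Final stack: "cebedbcdae" (length 10)

10


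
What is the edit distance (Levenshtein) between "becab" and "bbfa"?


Computing edit distance: "becab" -> "bbfa"
DP table:
           b    b    f    a
      0    1    2    3    4
  b   1    0    1    2    3
  e   2    1    1    2    3
  c   3    2    2    2    3
  a   4    3    3    3    2
  b   5    4    3    4    3
Edit distance = dp[5][4] = 3

3


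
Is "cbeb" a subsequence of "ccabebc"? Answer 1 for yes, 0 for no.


Check if "cbeb" is a subsequence of "ccabebc"
Greedy scan:
  Position 0 ('c'): matches sub[0] = 'c'
  Position 1 ('c'): no match needed
  Position 2 ('a'): no match needed
  Position 3 ('b'): matches sub[1] = 'b'
  Position 4 ('e'): matches sub[2] = 'e'
  Position 5 ('b'): matches sub[3] = 'b'
  Position 6 ('c'): no match needed
All 4 characters matched => is a subsequence

1


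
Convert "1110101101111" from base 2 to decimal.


Input: "1110101101111" in base 2
Positional expansion:
  Digit '1' (value 1) x 2^12 = 4096
  Digit '1' (value 1) x 2^11 = 2048
  Digit '1' (value 1) x 2^10 = 1024
  Digit '0' (value 0) x 2^9 = 0
  Digit '1' (value 1) x 2^8 = 256
  Digit '0' (value 0) x 2^7 = 0
  Digit '1' (value 1) x 2^6 = 64
  Digit '1' (value 1) x 2^5 = 32
  Digit '0' (value 0) x 2^4 = 0
  Digit '1' (value 1) x 2^3 = 8
  Digit '1' (value 1) x 2^2 = 4
  Digit '1' (value 1) x 2^1 = 2
  Digit '1' (value 1) x 2^0 = 1
Sum = 7535

7535


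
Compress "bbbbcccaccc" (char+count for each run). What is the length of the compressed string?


Input: bbbbcccaccc
Runs:
  'b' x 4 => "b4"
  'c' x 3 => "c3"
  'a' x 1 => "a1"
  'c' x 3 => "c3"
Compressed: "b4c3a1c3"
Compressed length: 8

8


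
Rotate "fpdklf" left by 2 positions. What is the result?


Input: "fpdklf", rotate left by 2
First 2 characters: "fp"
Remaining characters: "dklf"
Concatenate remaining + first: "dklf" + "fp" = "dklffp"

dklffp


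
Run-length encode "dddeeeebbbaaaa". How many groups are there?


Input: dddeeeebbbaaaa
Scanning for consecutive runs:
  Group 1: 'd' x 3 (positions 0-2)
  Group 2: 'e' x 4 (positions 3-6)
  Group 3: 'b' x 3 (positions 7-9)
  Group 4: 'a' x 4 (positions 10-13)
Total groups: 4

4


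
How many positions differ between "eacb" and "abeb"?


Comparing "eacb" and "abeb" position by position:
  Position 0: 'e' vs 'a' => DIFFER
  Position 1: 'a' vs 'b' => DIFFER
  Position 2: 'c' vs 'e' => DIFFER
  Position 3: 'b' vs 'b' => same
Positions that differ: 3

3


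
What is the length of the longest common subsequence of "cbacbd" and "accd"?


LCS of "cbacbd" and "accd"
DP table:
           a    c    c    d
      0    0    0    0    0
  c   0    0    1    1    1
  b   0    0    1    1    1
  a   0    1    1    1    1
  c   0    1    2    2    2
  b   0    1    2    2    2
  d   0    1    2    2    3
LCS length = dp[6][4] = 3

3


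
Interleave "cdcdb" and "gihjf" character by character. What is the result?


Interleaving "cdcdb" and "gihjf":
  Position 0: 'c' from first, 'g' from second => "cg"
  Position 1: 'd' from first, 'i' from second => "di"
  Position 2: 'c' from first, 'h' from second => "ch"
  Position 3: 'd' from first, 'j' from second => "dj"
  Position 4: 'b' from first, 'f' from second => "bf"
Result: cgdichdjbf

cgdichdjbf


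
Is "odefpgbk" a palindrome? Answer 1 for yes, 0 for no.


Input: odefpgbk
Reversed: kbgpfedo
  Compare pos 0 ('o') with pos 7 ('k'): MISMATCH
  Compare pos 1 ('d') with pos 6 ('b'): MISMATCH
  Compare pos 2 ('e') with pos 5 ('g'): MISMATCH
  Compare pos 3 ('f') with pos 4 ('p'): MISMATCH
Result: not a palindrome

0


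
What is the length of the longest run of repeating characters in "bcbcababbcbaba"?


Input: "bcbcababbcbaba"
Scanning for longest run:
  Position 1 ('c'): new char, reset run to 1
  Position 2 ('b'): new char, reset run to 1
  Position 3 ('c'): new char, reset run to 1
  Position 4 ('a'): new char, reset run to 1
  Position 5 ('b'): new char, reset run to 1
  Position 6 ('a'): new char, reset run to 1
  Position 7 ('b'): new char, reset run to 1
  Position 8 ('b'): continues run of 'b', length=2
  Position 9 ('c'): new char, reset run to 1
  Position 10 ('b'): new char, reset run to 1
  Position 11 ('a'): new char, reset run to 1
  Position 12 ('b'): new char, reset run to 1
  Position 13 ('a'): new char, reset run to 1
Longest run: 'b' with length 2

2


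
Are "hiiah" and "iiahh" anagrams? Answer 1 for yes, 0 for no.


Strings: "hiiah", "iiahh"
Sorted first:  ahhii
Sorted second: ahhii
Sorted forms match => anagrams

1


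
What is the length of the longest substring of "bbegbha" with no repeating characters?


Input: "bbegbha"
Sliding window (track last position of each char):
  Position 0 ('b'): window [0,0] length 1 -- new best
  Position 1 ('b'): repeat (last at 0), move window start to 1
  Position 1 ('b'): window [1,1] length 1
  Position 2 ('e'): window [1,2] length 2 -- new best
  Position 3 ('g'): window [1,3] length 3 -- new best
  Position 4 ('b'): repeat (last at 1), move window start to 2
  Position 4 ('b'): window [2,4] length 3
  Position 5 ('h'): window [2,5] length 4 -- new best
  Position 6 ('a'): window [2,6] length 5 -- new best
Longest substring with no repeats: "egbha" with length 5

5


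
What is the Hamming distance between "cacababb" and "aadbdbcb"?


Comparing "cacababb" and "aadbdbcb" position by position:
  Position 0: 'c' vs 'a' => differ
  Position 1: 'a' vs 'a' => same
  Position 2: 'c' vs 'd' => differ
  Position 3: 'a' vs 'b' => differ
  Position 4: 'b' vs 'd' => differ
  Position 5: 'a' vs 'b' => differ
  Position 6: 'b' vs 'c' => differ
  Position 7: 'b' vs 'b' => same
Total differences (Hamming distance): 6

6
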